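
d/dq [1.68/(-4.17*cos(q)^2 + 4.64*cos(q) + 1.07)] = (7.7952 - 14.0112*cos(q))*sin(q)/(-4.17*cos(q)^2 + 4.64*cos(q) + 1.07)^2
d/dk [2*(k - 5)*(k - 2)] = 4*k - 14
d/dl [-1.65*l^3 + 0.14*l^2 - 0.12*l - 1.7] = -4.95*l^2 + 0.28*l - 0.12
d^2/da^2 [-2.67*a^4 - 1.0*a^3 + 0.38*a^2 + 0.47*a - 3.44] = -32.04*a^2 - 6.0*a + 0.76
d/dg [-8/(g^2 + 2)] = 16*g/(g^2 + 2)^2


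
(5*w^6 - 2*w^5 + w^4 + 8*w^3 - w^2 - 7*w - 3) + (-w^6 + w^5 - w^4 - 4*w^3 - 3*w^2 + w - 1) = 4*w^6 - w^5 + 4*w^3 - 4*w^2 - 6*w - 4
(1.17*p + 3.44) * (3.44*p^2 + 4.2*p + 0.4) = 4.0248*p^3 + 16.7476*p^2 + 14.916*p + 1.376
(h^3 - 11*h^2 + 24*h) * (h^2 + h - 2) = h^5 - 10*h^4 + 11*h^3 + 46*h^2 - 48*h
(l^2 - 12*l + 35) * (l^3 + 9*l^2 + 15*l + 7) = l^5 - 3*l^4 - 58*l^3 + 142*l^2 + 441*l + 245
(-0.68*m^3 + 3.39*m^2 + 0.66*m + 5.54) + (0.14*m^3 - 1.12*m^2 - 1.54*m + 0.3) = -0.54*m^3 + 2.27*m^2 - 0.88*m + 5.84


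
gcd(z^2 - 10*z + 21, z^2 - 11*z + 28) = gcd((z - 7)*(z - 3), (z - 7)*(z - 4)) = z - 7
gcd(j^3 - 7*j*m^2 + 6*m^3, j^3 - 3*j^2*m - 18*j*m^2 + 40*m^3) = j - 2*m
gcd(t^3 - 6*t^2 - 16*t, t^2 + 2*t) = t^2 + 2*t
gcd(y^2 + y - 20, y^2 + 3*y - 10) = y + 5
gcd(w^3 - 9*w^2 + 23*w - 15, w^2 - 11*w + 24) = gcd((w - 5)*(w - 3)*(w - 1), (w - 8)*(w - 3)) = w - 3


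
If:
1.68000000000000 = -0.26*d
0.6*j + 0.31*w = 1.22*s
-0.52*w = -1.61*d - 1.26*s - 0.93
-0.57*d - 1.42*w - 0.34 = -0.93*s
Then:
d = -6.46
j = 18.50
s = 11.63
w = 9.97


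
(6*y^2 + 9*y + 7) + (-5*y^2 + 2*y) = y^2 + 11*y + 7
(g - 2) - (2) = g - 4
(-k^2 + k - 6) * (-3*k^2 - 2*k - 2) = 3*k^4 - k^3 + 18*k^2 + 10*k + 12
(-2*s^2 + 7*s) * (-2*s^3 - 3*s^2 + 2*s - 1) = 4*s^5 - 8*s^4 - 25*s^3 + 16*s^2 - 7*s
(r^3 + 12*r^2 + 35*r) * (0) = 0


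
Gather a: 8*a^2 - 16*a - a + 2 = 8*a^2 - 17*a + 2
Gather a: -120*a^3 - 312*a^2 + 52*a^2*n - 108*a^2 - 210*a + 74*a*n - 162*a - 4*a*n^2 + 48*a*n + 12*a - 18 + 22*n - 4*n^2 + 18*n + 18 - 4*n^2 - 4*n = -120*a^3 + a^2*(52*n - 420) + a*(-4*n^2 + 122*n - 360) - 8*n^2 + 36*n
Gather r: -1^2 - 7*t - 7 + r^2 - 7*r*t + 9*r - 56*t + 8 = r^2 + r*(9 - 7*t) - 63*t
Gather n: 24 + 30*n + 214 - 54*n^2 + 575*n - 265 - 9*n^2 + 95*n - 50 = -63*n^2 + 700*n - 77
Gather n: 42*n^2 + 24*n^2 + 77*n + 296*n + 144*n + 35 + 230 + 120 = 66*n^2 + 517*n + 385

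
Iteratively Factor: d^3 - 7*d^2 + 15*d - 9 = (d - 3)*(d^2 - 4*d + 3) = (d - 3)^2*(d - 1)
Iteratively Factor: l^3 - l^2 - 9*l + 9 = (l - 1)*(l^2 - 9) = (l - 1)*(l + 3)*(l - 3)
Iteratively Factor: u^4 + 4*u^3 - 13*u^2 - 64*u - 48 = (u - 4)*(u^3 + 8*u^2 + 19*u + 12) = (u - 4)*(u + 1)*(u^2 + 7*u + 12) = (u - 4)*(u + 1)*(u + 3)*(u + 4)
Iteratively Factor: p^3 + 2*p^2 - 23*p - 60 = (p - 5)*(p^2 + 7*p + 12) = (p - 5)*(p + 3)*(p + 4)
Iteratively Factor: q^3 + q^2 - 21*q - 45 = (q + 3)*(q^2 - 2*q - 15) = (q - 5)*(q + 3)*(q + 3)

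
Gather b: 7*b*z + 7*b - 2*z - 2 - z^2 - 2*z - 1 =b*(7*z + 7) - z^2 - 4*z - 3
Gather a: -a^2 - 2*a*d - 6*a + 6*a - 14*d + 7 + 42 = -a^2 - 2*a*d - 14*d + 49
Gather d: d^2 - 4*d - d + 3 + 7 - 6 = d^2 - 5*d + 4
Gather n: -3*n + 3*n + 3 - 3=0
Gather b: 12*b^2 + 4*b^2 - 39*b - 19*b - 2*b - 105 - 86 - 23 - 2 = 16*b^2 - 60*b - 216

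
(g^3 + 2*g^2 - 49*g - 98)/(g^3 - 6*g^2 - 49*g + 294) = (g + 2)/(g - 6)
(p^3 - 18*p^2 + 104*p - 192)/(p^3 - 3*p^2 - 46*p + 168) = (p - 8)/(p + 7)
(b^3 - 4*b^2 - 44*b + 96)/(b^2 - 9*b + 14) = (b^2 - 2*b - 48)/(b - 7)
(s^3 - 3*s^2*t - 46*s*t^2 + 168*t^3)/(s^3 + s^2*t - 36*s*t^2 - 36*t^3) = (s^2 + 3*s*t - 28*t^2)/(s^2 + 7*s*t + 6*t^2)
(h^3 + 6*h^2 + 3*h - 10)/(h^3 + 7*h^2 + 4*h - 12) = (h + 5)/(h + 6)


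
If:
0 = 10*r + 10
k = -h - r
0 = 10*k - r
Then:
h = 11/10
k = -1/10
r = -1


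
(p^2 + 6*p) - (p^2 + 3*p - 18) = 3*p + 18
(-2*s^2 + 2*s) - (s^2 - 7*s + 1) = -3*s^2 + 9*s - 1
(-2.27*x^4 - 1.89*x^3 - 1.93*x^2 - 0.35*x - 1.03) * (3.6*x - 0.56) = -8.172*x^5 - 5.5328*x^4 - 5.8896*x^3 - 0.1792*x^2 - 3.512*x + 0.5768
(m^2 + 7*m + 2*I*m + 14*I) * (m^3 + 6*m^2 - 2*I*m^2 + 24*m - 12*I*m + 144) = m^5 + 13*m^4 + 70*m^3 + 364*m^2 + 48*I*m^2 + 1176*m + 624*I*m + 2016*I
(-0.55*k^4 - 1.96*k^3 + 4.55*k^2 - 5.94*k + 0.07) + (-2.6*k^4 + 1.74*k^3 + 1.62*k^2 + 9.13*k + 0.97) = -3.15*k^4 - 0.22*k^3 + 6.17*k^2 + 3.19*k + 1.04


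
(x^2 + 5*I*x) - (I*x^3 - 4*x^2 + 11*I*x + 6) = -I*x^3 + 5*x^2 - 6*I*x - 6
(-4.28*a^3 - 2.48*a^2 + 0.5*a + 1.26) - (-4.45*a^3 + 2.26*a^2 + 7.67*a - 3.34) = 0.17*a^3 - 4.74*a^2 - 7.17*a + 4.6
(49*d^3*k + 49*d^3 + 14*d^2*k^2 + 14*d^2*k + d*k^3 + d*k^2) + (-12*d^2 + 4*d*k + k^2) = 49*d^3*k + 49*d^3 + 14*d^2*k^2 + 14*d^2*k - 12*d^2 + d*k^3 + d*k^2 + 4*d*k + k^2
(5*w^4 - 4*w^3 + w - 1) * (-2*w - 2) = -10*w^5 - 2*w^4 + 8*w^3 - 2*w^2 + 2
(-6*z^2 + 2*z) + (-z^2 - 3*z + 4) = -7*z^2 - z + 4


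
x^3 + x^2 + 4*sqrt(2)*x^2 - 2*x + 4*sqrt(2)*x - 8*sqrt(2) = (x - 1)*(x + 2)*(x + 4*sqrt(2))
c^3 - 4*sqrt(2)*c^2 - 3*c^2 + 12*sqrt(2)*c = c*(c - 3)*(c - 4*sqrt(2))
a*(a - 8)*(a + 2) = a^3 - 6*a^2 - 16*a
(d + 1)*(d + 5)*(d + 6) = d^3 + 12*d^2 + 41*d + 30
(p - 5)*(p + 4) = p^2 - p - 20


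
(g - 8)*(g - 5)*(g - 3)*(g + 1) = g^4 - 15*g^3 + 63*g^2 - 41*g - 120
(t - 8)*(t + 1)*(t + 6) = t^3 - t^2 - 50*t - 48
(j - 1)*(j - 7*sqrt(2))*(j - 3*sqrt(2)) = j^3 - 10*sqrt(2)*j^2 - j^2 + 10*sqrt(2)*j + 42*j - 42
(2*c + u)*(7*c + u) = 14*c^2 + 9*c*u + u^2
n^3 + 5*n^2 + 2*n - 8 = (n - 1)*(n + 2)*(n + 4)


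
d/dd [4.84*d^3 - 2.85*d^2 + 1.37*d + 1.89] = 14.52*d^2 - 5.7*d + 1.37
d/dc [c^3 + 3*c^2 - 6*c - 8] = 3*c^2 + 6*c - 6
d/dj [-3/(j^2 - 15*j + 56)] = 3*(2*j - 15)/(j^2 - 15*j + 56)^2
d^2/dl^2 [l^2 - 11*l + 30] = 2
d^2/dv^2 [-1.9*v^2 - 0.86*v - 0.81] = -3.80000000000000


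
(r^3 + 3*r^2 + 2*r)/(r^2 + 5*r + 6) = r*(r + 1)/(r + 3)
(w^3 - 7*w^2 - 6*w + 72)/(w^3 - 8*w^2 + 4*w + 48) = (w + 3)/(w + 2)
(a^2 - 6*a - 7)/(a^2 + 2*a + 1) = (a - 7)/(a + 1)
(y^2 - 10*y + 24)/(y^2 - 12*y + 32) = (y - 6)/(y - 8)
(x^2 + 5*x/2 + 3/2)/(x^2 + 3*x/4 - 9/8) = 4*(x + 1)/(4*x - 3)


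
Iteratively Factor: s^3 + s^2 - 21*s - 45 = (s - 5)*(s^2 + 6*s + 9) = (s - 5)*(s + 3)*(s + 3)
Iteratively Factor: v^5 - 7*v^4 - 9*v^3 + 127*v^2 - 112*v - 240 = (v + 4)*(v^4 - 11*v^3 + 35*v^2 - 13*v - 60) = (v - 5)*(v + 4)*(v^3 - 6*v^2 + 5*v + 12) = (v - 5)*(v - 3)*(v + 4)*(v^2 - 3*v - 4) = (v - 5)*(v - 4)*(v - 3)*(v + 4)*(v + 1)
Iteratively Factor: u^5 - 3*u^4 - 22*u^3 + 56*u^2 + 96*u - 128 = (u - 4)*(u^4 + u^3 - 18*u^2 - 16*u + 32) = (u - 4)^2*(u^3 + 5*u^2 + 2*u - 8) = (u - 4)^2*(u - 1)*(u^2 + 6*u + 8) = (u - 4)^2*(u - 1)*(u + 4)*(u + 2)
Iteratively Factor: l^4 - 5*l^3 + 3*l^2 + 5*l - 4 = (l - 1)*(l^3 - 4*l^2 - l + 4) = (l - 1)^2*(l^2 - 3*l - 4) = (l - 1)^2*(l + 1)*(l - 4)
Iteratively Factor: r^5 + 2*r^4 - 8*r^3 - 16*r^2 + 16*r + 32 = (r + 2)*(r^4 - 8*r^2 + 16) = (r - 2)*(r + 2)*(r^3 + 2*r^2 - 4*r - 8) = (r - 2)^2*(r + 2)*(r^2 + 4*r + 4) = (r - 2)^2*(r + 2)^2*(r + 2)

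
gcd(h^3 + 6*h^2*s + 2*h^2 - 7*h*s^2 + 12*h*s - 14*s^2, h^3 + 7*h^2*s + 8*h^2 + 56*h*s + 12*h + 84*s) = h^2 + 7*h*s + 2*h + 14*s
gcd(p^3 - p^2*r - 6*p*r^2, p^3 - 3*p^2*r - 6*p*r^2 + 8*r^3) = p + 2*r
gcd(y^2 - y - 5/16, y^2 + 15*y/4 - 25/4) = y - 5/4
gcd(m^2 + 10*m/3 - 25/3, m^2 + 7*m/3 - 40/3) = m + 5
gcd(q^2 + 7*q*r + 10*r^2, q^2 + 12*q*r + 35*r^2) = q + 5*r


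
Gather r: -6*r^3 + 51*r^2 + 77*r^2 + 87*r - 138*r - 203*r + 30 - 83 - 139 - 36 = -6*r^3 + 128*r^2 - 254*r - 228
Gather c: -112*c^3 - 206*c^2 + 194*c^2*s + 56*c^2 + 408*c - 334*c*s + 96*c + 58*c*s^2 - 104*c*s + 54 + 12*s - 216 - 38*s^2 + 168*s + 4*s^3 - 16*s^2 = -112*c^3 + c^2*(194*s - 150) + c*(58*s^2 - 438*s + 504) + 4*s^3 - 54*s^2 + 180*s - 162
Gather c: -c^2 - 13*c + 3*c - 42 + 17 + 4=-c^2 - 10*c - 21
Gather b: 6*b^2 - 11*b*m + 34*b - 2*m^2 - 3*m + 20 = 6*b^2 + b*(34 - 11*m) - 2*m^2 - 3*m + 20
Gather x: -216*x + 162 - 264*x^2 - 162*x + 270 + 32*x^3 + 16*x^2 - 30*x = 32*x^3 - 248*x^2 - 408*x + 432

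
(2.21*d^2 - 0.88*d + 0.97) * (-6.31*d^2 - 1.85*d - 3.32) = -13.9451*d^4 + 1.4643*d^3 - 11.8299*d^2 + 1.1271*d - 3.2204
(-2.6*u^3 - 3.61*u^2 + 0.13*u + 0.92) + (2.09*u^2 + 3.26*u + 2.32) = -2.6*u^3 - 1.52*u^2 + 3.39*u + 3.24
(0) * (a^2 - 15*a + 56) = 0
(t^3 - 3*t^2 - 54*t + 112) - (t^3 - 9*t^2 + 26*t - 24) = 6*t^2 - 80*t + 136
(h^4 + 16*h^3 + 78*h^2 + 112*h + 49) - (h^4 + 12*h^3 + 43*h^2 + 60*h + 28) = 4*h^3 + 35*h^2 + 52*h + 21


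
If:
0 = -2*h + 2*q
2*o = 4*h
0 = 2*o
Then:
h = 0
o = 0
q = 0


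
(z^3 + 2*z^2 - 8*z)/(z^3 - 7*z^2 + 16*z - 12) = z*(z + 4)/(z^2 - 5*z + 6)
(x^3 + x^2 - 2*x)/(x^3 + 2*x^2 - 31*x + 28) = x*(x + 2)/(x^2 + 3*x - 28)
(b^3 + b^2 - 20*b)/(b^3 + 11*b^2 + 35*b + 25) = b*(b - 4)/(b^2 + 6*b + 5)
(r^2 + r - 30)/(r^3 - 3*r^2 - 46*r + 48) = (r - 5)/(r^2 - 9*r + 8)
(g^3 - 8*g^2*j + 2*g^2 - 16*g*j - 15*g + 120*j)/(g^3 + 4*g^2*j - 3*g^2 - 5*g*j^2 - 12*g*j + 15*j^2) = (g^2 - 8*g*j + 5*g - 40*j)/(g^2 + 4*g*j - 5*j^2)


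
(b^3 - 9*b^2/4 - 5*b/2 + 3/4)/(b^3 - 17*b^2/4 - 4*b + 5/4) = (b - 3)/(b - 5)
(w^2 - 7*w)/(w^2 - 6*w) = (w - 7)/(w - 6)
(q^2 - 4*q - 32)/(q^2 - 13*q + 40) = (q + 4)/(q - 5)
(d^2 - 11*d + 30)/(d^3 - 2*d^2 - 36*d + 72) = (d - 5)/(d^2 + 4*d - 12)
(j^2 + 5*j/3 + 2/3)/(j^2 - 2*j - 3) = (j + 2/3)/(j - 3)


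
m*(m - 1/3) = m^2 - m/3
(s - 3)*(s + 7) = s^2 + 4*s - 21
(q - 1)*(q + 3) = q^2 + 2*q - 3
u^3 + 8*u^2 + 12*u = u*(u + 2)*(u + 6)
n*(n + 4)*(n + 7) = n^3 + 11*n^2 + 28*n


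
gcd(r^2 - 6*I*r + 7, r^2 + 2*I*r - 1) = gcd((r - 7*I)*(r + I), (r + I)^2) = r + I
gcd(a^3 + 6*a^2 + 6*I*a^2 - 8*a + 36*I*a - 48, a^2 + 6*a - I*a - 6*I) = a + 6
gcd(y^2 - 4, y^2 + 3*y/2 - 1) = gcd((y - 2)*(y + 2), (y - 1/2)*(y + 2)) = y + 2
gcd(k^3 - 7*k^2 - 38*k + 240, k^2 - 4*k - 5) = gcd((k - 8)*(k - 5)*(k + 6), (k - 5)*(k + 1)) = k - 5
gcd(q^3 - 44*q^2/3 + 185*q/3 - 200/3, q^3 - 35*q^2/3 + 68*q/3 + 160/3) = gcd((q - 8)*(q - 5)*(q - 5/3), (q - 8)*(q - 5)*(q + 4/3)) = q^2 - 13*q + 40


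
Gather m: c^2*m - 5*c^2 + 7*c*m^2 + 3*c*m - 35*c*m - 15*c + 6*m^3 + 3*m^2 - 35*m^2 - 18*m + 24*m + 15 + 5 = -5*c^2 - 15*c + 6*m^3 + m^2*(7*c - 32) + m*(c^2 - 32*c + 6) + 20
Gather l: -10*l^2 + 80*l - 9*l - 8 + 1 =-10*l^2 + 71*l - 7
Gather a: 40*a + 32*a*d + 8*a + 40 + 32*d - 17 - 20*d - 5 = a*(32*d + 48) + 12*d + 18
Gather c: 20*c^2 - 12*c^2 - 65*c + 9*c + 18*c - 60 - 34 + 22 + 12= 8*c^2 - 38*c - 60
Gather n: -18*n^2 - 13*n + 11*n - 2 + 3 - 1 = -18*n^2 - 2*n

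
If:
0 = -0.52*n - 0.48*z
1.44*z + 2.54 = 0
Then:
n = 1.63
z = -1.76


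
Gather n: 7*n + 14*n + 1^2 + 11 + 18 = 21*n + 30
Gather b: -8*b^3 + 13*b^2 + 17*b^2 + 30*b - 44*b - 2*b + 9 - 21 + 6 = -8*b^3 + 30*b^2 - 16*b - 6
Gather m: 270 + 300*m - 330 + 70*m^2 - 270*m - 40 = 70*m^2 + 30*m - 100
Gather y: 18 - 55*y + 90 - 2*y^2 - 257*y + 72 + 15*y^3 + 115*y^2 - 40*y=15*y^3 + 113*y^2 - 352*y + 180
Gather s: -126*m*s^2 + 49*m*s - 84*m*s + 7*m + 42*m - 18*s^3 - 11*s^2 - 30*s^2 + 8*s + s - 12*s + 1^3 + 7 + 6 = 49*m - 18*s^3 + s^2*(-126*m - 41) + s*(-35*m - 3) + 14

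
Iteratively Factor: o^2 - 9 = (o - 3)*(o + 3)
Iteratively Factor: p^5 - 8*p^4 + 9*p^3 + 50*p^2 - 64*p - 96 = (p - 3)*(p^4 - 5*p^3 - 6*p^2 + 32*p + 32) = (p - 4)*(p - 3)*(p^3 - p^2 - 10*p - 8) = (p - 4)^2*(p - 3)*(p^2 + 3*p + 2) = (p - 4)^2*(p - 3)*(p + 1)*(p + 2)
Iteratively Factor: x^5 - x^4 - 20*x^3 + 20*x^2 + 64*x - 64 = (x - 2)*(x^4 + x^3 - 18*x^2 - 16*x + 32) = (x - 2)*(x - 1)*(x^3 + 2*x^2 - 16*x - 32) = (x - 4)*(x - 2)*(x - 1)*(x^2 + 6*x + 8) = (x - 4)*(x - 2)*(x - 1)*(x + 4)*(x + 2)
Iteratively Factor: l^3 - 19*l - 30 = (l + 3)*(l^2 - 3*l - 10) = (l - 5)*(l + 3)*(l + 2)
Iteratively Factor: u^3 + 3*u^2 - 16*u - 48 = (u + 4)*(u^2 - u - 12) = (u - 4)*(u + 4)*(u + 3)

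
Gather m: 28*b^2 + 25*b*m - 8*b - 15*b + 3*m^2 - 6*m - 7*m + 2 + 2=28*b^2 - 23*b + 3*m^2 + m*(25*b - 13) + 4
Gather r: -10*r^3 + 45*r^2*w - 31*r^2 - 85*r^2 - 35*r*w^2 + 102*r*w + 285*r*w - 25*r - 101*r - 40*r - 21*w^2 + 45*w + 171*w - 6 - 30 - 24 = -10*r^3 + r^2*(45*w - 116) + r*(-35*w^2 + 387*w - 166) - 21*w^2 + 216*w - 60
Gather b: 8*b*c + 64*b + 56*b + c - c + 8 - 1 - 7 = b*(8*c + 120)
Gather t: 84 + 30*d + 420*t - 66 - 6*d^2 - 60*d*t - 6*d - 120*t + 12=-6*d^2 + 24*d + t*(300 - 60*d) + 30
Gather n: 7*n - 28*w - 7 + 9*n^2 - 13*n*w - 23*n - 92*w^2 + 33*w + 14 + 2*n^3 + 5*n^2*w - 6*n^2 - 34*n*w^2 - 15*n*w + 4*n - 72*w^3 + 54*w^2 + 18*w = 2*n^3 + n^2*(5*w + 3) + n*(-34*w^2 - 28*w - 12) - 72*w^3 - 38*w^2 + 23*w + 7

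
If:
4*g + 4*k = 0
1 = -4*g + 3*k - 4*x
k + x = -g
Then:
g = -1/7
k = 1/7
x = 0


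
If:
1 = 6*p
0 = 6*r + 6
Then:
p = 1/6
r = -1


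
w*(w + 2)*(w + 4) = w^3 + 6*w^2 + 8*w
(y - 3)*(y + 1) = y^2 - 2*y - 3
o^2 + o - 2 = (o - 1)*(o + 2)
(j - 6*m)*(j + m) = j^2 - 5*j*m - 6*m^2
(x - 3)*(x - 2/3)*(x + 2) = x^3 - 5*x^2/3 - 16*x/3 + 4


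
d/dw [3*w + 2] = 3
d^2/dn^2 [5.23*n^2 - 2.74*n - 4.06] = 10.4600000000000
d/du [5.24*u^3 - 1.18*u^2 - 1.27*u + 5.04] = 15.72*u^2 - 2.36*u - 1.27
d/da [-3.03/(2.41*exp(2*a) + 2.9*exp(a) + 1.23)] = (14.6046*exp(a) + 8.787)*exp(a)/(2.41*exp(2*a) + 2.9*exp(a) + 1.23)^2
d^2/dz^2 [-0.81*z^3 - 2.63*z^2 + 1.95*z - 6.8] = -4.86*z - 5.26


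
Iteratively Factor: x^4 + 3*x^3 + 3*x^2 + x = (x + 1)*(x^3 + 2*x^2 + x) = (x + 1)^2*(x^2 + x) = (x + 1)^3*(x)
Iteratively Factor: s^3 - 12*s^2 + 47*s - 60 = (s - 4)*(s^2 - 8*s + 15) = (s - 5)*(s - 4)*(s - 3)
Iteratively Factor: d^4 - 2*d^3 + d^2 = (d)*(d^3 - 2*d^2 + d) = d^2*(d^2 - 2*d + 1) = d^2*(d - 1)*(d - 1)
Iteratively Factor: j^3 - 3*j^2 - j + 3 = (j - 1)*(j^2 - 2*j - 3) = (j - 1)*(j + 1)*(j - 3)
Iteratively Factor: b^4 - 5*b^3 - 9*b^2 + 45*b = (b + 3)*(b^3 - 8*b^2 + 15*b) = (b - 5)*(b + 3)*(b^2 - 3*b) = b*(b - 5)*(b + 3)*(b - 3)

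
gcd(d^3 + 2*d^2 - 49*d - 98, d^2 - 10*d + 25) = 1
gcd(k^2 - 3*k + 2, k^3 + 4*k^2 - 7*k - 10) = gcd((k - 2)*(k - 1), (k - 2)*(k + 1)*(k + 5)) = k - 2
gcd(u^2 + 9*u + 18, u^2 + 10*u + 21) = u + 3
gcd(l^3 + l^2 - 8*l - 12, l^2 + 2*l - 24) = 1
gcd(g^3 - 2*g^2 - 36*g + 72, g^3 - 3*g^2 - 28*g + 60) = g^2 - 8*g + 12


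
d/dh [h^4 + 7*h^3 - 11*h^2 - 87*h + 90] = 4*h^3 + 21*h^2 - 22*h - 87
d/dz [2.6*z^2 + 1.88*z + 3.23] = 5.2*z + 1.88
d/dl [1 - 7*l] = -7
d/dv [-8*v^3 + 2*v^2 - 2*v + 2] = -24*v^2 + 4*v - 2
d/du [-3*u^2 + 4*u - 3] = 4 - 6*u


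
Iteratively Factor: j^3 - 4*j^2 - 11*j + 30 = (j + 3)*(j^2 - 7*j + 10) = (j - 2)*(j + 3)*(j - 5)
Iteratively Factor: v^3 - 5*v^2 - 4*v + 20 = (v - 2)*(v^2 - 3*v - 10) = (v - 5)*(v - 2)*(v + 2)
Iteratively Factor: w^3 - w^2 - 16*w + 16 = (w + 4)*(w^2 - 5*w + 4) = (w - 4)*(w + 4)*(w - 1)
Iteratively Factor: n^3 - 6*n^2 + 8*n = (n - 2)*(n^2 - 4*n) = n*(n - 2)*(n - 4)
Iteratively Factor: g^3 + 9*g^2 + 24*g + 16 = (g + 1)*(g^2 + 8*g + 16) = (g + 1)*(g + 4)*(g + 4)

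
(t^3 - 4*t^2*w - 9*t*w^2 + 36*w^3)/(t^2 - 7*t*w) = (t^3 - 4*t^2*w - 9*t*w^2 + 36*w^3)/(t*(t - 7*w))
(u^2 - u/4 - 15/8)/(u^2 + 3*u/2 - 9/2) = (u + 5/4)/(u + 3)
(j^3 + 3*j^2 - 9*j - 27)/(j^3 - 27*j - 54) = (j - 3)/(j - 6)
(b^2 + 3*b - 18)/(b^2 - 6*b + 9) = (b + 6)/(b - 3)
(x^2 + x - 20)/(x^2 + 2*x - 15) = (x - 4)/(x - 3)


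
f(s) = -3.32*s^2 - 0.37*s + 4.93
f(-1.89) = -6.23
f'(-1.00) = 6.27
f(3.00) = -26.06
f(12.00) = -477.59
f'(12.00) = -80.05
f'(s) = -6.64*s - 0.37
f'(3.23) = -21.82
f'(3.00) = -20.29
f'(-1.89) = 12.18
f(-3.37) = -31.53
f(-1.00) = 1.98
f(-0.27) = 4.79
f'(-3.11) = 20.28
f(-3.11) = -26.03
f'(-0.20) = 0.96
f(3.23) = -30.90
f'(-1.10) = 6.93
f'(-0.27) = 1.42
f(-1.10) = 1.32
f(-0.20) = 4.87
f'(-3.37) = 22.01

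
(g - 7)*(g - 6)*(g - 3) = g^3 - 16*g^2 + 81*g - 126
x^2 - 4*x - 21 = (x - 7)*(x + 3)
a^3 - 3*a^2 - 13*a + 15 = (a - 5)*(a - 1)*(a + 3)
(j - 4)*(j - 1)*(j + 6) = j^3 + j^2 - 26*j + 24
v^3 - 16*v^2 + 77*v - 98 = (v - 7)^2*(v - 2)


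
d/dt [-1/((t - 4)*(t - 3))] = (2*t - 7)/((t - 4)^2*(t - 3)^2)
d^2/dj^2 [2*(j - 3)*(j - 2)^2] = 12*j - 28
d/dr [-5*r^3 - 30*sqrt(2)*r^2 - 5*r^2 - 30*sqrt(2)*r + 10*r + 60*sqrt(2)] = -15*r^2 - 60*sqrt(2)*r - 10*r - 30*sqrt(2) + 10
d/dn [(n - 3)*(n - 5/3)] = 2*n - 14/3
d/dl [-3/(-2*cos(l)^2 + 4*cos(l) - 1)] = 12*(cos(l) - 1)*sin(l)/(-4*cos(l) + cos(2*l) + 2)^2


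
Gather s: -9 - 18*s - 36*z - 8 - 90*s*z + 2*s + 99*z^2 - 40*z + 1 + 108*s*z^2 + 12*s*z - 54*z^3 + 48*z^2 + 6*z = s*(108*z^2 - 78*z - 16) - 54*z^3 + 147*z^2 - 70*z - 16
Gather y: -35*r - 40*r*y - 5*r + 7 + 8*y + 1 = -40*r + y*(8 - 40*r) + 8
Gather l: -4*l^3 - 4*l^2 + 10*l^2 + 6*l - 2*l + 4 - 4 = -4*l^3 + 6*l^2 + 4*l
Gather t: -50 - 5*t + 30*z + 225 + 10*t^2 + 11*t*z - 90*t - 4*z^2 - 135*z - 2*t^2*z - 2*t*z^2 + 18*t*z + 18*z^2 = t^2*(10 - 2*z) + t*(-2*z^2 + 29*z - 95) + 14*z^2 - 105*z + 175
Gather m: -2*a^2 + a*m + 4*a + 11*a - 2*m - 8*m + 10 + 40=-2*a^2 + 15*a + m*(a - 10) + 50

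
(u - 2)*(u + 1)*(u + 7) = u^3 + 6*u^2 - 9*u - 14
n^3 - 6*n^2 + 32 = (n - 4)^2*(n + 2)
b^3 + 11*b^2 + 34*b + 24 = (b + 1)*(b + 4)*(b + 6)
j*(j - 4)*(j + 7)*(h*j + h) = h*j^4 + 4*h*j^3 - 25*h*j^2 - 28*h*j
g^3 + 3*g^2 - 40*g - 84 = (g - 6)*(g + 2)*(g + 7)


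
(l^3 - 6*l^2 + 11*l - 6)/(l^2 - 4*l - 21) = (-l^3 + 6*l^2 - 11*l + 6)/(-l^2 + 4*l + 21)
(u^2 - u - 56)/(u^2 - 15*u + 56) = (u + 7)/(u - 7)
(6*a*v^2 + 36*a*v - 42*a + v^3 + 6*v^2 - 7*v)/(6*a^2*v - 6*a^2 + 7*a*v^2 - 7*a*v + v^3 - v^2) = (v + 7)/(a + v)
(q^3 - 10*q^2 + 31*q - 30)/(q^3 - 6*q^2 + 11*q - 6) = (q - 5)/(q - 1)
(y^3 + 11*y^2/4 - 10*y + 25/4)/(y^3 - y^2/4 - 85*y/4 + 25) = (y - 1)/(y - 4)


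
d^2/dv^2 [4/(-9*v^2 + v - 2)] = 8*(81*v^2 - 9*v - (18*v - 1)^2 + 18)/(9*v^2 - v + 2)^3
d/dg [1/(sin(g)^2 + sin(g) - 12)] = -(2*sin(g) + 1)*cos(g)/(sin(g)^2 + sin(g) - 12)^2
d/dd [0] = 0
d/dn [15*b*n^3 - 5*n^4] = n^2*(45*b - 20*n)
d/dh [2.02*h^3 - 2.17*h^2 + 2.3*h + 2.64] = 6.06*h^2 - 4.34*h + 2.3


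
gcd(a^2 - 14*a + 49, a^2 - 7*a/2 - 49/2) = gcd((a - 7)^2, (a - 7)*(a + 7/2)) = a - 7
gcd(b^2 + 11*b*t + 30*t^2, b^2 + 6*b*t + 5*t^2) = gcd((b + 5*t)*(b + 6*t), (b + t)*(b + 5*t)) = b + 5*t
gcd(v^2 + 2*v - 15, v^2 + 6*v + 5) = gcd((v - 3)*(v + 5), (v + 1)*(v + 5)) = v + 5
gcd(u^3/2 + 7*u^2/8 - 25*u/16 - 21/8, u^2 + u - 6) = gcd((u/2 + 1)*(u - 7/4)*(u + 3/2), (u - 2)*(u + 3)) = 1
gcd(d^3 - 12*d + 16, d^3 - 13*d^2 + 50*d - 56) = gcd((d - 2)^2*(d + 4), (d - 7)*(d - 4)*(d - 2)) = d - 2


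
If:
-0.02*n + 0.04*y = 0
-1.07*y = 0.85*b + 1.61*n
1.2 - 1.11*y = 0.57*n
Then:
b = -2.69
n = 1.07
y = 0.53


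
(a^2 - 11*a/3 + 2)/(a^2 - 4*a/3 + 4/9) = 3*(a - 3)/(3*a - 2)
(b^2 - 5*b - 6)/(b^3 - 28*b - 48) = (b + 1)/(b^2 + 6*b + 8)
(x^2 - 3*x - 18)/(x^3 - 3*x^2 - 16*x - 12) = (x + 3)/(x^2 + 3*x + 2)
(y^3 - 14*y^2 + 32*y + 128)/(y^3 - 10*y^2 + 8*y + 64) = (y - 8)/(y - 4)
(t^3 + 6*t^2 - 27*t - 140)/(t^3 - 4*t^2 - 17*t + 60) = (t + 7)/(t - 3)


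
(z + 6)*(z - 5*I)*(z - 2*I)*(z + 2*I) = z^4 + 6*z^3 - 5*I*z^3 + 4*z^2 - 30*I*z^2 + 24*z - 20*I*z - 120*I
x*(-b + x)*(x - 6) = -b*x^2 + 6*b*x + x^3 - 6*x^2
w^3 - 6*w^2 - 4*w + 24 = (w - 6)*(w - 2)*(w + 2)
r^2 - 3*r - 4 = (r - 4)*(r + 1)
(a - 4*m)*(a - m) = a^2 - 5*a*m + 4*m^2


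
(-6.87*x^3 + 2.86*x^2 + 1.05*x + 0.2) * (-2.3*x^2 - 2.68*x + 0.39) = 15.801*x^5 + 11.8336*x^4 - 12.7591*x^3 - 2.1586*x^2 - 0.1265*x + 0.078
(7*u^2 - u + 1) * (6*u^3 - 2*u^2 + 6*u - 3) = 42*u^5 - 20*u^4 + 50*u^3 - 29*u^2 + 9*u - 3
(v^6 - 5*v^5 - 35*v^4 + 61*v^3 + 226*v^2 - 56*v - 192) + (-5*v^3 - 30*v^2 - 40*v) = v^6 - 5*v^5 - 35*v^4 + 56*v^3 + 196*v^2 - 96*v - 192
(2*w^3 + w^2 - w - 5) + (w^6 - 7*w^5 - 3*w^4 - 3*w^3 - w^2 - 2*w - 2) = w^6 - 7*w^5 - 3*w^4 - w^3 - 3*w - 7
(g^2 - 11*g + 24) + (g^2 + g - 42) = 2*g^2 - 10*g - 18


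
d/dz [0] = 0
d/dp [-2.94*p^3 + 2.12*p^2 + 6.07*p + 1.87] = -8.82*p^2 + 4.24*p + 6.07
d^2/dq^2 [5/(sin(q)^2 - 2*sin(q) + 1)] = -(20*sin(q) + 30)/(sin(q) - 1)^3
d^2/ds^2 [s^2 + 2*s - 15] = 2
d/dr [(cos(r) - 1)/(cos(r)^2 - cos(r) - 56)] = (cos(r)^2 - 2*cos(r) + 57)*sin(r)/(sin(r)^2 + cos(r) + 55)^2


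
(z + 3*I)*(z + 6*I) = z^2 + 9*I*z - 18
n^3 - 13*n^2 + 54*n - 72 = (n - 6)*(n - 4)*(n - 3)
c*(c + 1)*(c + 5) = c^3 + 6*c^2 + 5*c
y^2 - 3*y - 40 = (y - 8)*(y + 5)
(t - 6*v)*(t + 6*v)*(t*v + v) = t^3*v + t^2*v - 36*t*v^3 - 36*v^3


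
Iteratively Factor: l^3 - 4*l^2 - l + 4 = (l - 1)*(l^2 - 3*l - 4) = (l - 1)*(l + 1)*(l - 4)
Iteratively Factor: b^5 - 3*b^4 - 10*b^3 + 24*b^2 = (b - 2)*(b^4 - b^3 - 12*b^2) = b*(b - 2)*(b^3 - b^2 - 12*b) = b*(b - 4)*(b - 2)*(b^2 + 3*b) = b*(b - 4)*(b - 2)*(b + 3)*(b)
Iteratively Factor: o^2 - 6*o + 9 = (o - 3)*(o - 3)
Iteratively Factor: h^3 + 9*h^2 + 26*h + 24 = (h + 4)*(h^2 + 5*h + 6) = (h + 2)*(h + 4)*(h + 3)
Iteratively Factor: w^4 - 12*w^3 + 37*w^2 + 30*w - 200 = (w + 2)*(w^3 - 14*w^2 + 65*w - 100) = (w - 4)*(w + 2)*(w^2 - 10*w + 25) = (w - 5)*(w - 4)*(w + 2)*(w - 5)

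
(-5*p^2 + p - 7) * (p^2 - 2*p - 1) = -5*p^4 + 11*p^3 - 4*p^2 + 13*p + 7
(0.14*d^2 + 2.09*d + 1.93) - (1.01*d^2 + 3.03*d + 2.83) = -0.87*d^2 - 0.94*d - 0.9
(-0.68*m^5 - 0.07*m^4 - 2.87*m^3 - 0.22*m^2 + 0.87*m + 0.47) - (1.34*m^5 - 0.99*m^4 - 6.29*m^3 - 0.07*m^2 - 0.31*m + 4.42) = -2.02*m^5 + 0.92*m^4 + 3.42*m^3 - 0.15*m^2 + 1.18*m - 3.95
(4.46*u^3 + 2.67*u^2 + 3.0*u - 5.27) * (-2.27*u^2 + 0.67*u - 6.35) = -10.1242*u^5 - 3.0727*u^4 - 33.3421*u^3 - 2.9816*u^2 - 22.5809*u + 33.4645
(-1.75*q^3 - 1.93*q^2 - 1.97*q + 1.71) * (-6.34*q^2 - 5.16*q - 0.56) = 11.095*q^5 + 21.2662*q^4 + 23.4286*q^3 + 0.4046*q^2 - 7.7204*q - 0.9576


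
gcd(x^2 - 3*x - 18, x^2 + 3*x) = x + 3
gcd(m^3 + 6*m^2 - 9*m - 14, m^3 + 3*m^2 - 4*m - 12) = m - 2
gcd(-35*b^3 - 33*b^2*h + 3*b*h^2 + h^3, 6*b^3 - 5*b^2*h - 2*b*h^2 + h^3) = 1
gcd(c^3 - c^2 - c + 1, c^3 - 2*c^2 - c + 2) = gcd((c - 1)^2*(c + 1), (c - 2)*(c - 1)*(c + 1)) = c^2 - 1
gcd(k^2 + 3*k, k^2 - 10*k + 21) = 1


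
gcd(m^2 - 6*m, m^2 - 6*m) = m^2 - 6*m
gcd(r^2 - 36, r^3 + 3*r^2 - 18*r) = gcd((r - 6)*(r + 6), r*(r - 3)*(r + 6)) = r + 6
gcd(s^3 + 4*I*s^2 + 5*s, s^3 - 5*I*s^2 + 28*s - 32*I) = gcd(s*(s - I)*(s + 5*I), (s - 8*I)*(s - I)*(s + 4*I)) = s - I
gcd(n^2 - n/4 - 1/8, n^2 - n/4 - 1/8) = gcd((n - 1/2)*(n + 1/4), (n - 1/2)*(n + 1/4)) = n^2 - n/4 - 1/8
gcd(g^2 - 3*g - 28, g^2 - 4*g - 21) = g - 7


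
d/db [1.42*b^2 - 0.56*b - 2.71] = 2.84*b - 0.56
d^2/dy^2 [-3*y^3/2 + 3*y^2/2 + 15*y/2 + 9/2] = 3 - 9*y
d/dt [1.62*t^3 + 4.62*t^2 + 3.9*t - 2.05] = 4.86*t^2 + 9.24*t + 3.9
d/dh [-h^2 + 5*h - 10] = 5 - 2*h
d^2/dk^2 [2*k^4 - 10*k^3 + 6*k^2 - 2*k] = 24*k^2 - 60*k + 12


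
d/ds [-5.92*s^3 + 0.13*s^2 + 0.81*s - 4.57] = -17.76*s^2 + 0.26*s + 0.81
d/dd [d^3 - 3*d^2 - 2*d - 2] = 3*d^2 - 6*d - 2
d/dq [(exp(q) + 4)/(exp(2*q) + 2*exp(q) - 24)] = (-2*(exp(q) + 1)*(exp(q) + 4) + exp(2*q) + 2*exp(q) - 24)*exp(q)/(exp(2*q) + 2*exp(q) - 24)^2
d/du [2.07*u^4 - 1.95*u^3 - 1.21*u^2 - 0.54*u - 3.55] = 8.28*u^3 - 5.85*u^2 - 2.42*u - 0.54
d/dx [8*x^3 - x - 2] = 24*x^2 - 1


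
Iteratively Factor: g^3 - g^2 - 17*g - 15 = (g + 1)*(g^2 - 2*g - 15) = (g - 5)*(g + 1)*(g + 3)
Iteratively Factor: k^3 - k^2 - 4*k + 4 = (k - 2)*(k^2 + k - 2) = (k - 2)*(k - 1)*(k + 2)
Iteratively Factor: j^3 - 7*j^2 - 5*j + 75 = (j - 5)*(j^2 - 2*j - 15) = (j - 5)*(j + 3)*(j - 5)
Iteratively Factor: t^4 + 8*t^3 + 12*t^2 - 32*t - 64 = (t + 4)*(t^3 + 4*t^2 - 4*t - 16) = (t + 2)*(t + 4)*(t^2 + 2*t - 8) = (t - 2)*(t + 2)*(t + 4)*(t + 4)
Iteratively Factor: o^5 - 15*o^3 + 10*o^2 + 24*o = (o + 4)*(o^4 - 4*o^3 + o^2 + 6*o) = (o - 2)*(o + 4)*(o^3 - 2*o^2 - 3*o) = (o - 2)*(o + 1)*(o + 4)*(o^2 - 3*o) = o*(o - 2)*(o + 1)*(o + 4)*(o - 3)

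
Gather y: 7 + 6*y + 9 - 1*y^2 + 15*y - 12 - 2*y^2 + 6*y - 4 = -3*y^2 + 27*y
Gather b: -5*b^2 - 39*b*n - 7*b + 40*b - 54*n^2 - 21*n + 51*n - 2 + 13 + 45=-5*b^2 + b*(33 - 39*n) - 54*n^2 + 30*n + 56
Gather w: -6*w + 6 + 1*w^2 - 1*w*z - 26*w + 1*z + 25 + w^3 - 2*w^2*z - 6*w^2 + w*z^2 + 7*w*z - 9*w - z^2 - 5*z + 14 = w^3 + w^2*(-2*z - 5) + w*(z^2 + 6*z - 41) - z^2 - 4*z + 45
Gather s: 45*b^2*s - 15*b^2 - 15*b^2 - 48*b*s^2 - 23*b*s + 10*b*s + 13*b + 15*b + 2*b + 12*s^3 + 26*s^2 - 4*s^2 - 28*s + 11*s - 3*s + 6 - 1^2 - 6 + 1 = -30*b^2 + 30*b + 12*s^3 + s^2*(22 - 48*b) + s*(45*b^2 - 13*b - 20)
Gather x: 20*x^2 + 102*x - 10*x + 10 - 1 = 20*x^2 + 92*x + 9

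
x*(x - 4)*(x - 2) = x^3 - 6*x^2 + 8*x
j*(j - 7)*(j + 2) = j^3 - 5*j^2 - 14*j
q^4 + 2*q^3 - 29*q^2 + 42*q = q*(q - 3)*(q - 2)*(q + 7)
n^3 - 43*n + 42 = (n - 6)*(n - 1)*(n + 7)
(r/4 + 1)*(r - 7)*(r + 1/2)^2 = r^4/4 - r^3/2 - 123*r^2/16 - 115*r/16 - 7/4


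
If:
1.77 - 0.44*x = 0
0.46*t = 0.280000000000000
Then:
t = 0.61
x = 4.02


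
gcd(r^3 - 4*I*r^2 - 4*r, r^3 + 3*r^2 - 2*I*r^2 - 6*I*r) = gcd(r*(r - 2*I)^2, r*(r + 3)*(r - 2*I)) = r^2 - 2*I*r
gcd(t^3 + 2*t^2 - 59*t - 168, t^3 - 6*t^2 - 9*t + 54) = t + 3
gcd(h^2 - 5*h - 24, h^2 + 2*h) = 1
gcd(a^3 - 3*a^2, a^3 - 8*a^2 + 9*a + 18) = a - 3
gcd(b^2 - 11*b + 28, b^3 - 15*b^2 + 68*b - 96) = b - 4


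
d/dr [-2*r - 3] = -2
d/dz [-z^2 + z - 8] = 1 - 2*z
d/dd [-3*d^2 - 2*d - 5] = -6*d - 2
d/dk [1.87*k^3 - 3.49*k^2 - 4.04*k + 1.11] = 5.61*k^2 - 6.98*k - 4.04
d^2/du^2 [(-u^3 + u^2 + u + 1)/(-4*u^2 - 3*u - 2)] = 2*(-3*u^3 - 6*u^2 + 1)/(64*u^6 + 144*u^5 + 204*u^4 + 171*u^3 + 102*u^2 + 36*u + 8)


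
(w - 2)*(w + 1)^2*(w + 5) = w^4 + 5*w^3 - 3*w^2 - 17*w - 10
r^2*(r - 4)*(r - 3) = r^4 - 7*r^3 + 12*r^2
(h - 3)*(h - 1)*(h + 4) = h^3 - 13*h + 12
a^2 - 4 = (a - 2)*(a + 2)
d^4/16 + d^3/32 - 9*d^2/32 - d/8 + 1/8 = (d/4 + 1/4)*(d/4 + 1/2)*(d - 2)*(d - 1/2)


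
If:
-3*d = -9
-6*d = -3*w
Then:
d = 3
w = 6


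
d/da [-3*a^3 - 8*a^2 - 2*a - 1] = -9*a^2 - 16*a - 2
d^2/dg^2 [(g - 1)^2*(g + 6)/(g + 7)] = 2*(g^3 + 21*g^2 + 147*g + 279)/(g^3 + 21*g^2 + 147*g + 343)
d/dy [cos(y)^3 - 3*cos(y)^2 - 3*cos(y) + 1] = 3*sin(y)^3 + 6*sin(y)*cos(y)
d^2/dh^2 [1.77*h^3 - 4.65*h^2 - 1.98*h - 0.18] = 10.62*h - 9.3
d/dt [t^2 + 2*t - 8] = 2*t + 2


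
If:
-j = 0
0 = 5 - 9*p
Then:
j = 0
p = 5/9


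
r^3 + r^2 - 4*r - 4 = (r - 2)*(r + 1)*(r + 2)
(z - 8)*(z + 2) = z^2 - 6*z - 16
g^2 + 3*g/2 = g*(g + 3/2)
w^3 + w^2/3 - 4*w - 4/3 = (w - 2)*(w + 1/3)*(w + 2)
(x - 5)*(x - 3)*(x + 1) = x^3 - 7*x^2 + 7*x + 15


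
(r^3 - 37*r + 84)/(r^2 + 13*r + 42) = (r^2 - 7*r + 12)/(r + 6)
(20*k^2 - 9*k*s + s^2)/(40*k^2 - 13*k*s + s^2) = (-4*k + s)/(-8*k + s)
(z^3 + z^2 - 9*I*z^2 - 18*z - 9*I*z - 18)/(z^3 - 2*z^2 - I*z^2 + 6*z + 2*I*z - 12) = (z^2 + z*(1 - 6*I) - 6*I)/(z^2 + 2*z*(-1 + I) - 4*I)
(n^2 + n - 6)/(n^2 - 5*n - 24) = (n - 2)/(n - 8)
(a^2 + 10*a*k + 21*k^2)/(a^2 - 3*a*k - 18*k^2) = (a + 7*k)/(a - 6*k)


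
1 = 1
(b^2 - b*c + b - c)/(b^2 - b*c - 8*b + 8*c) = (b + 1)/(b - 8)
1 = 1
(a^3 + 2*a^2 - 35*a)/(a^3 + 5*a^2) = (a^2 + 2*a - 35)/(a*(a + 5))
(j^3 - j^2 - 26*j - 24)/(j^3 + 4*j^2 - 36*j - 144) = (j + 1)/(j + 6)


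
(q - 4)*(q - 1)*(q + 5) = q^3 - 21*q + 20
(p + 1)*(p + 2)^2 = p^3 + 5*p^2 + 8*p + 4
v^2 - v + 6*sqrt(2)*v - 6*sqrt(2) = (v - 1)*(v + 6*sqrt(2))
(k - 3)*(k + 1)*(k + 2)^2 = k^4 + 2*k^3 - 7*k^2 - 20*k - 12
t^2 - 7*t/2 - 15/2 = (t - 5)*(t + 3/2)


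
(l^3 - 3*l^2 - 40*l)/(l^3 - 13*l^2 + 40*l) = (l + 5)/(l - 5)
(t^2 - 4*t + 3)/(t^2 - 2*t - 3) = (t - 1)/(t + 1)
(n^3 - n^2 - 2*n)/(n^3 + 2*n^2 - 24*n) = (n^2 - n - 2)/(n^2 + 2*n - 24)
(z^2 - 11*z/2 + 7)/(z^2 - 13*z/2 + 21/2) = (z - 2)/(z - 3)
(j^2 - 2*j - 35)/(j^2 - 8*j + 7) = (j + 5)/(j - 1)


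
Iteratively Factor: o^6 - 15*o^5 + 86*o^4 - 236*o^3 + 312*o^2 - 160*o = (o)*(o^5 - 15*o^4 + 86*o^3 - 236*o^2 + 312*o - 160) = o*(o - 2)*(o^4 - 13*o^3 + 60*o^2 - 116*o + 80) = o*(o - 2)^2*(o^3 - 11*o^2 + 38*o - 40) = o*(o - 5)*(o - 2)^2*(o^2 - 6*o + 8) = o*(o - 5)*(o - 4)*(o - 2)^2*(o - 2)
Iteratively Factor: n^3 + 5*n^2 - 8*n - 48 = (n + 4)*(n^2 + n - 12) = (n + 4)^2*(n - 3)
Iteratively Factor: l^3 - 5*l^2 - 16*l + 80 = (l - 4)*(l^2 - l - 20) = (l - 5)*(l - 4)*(l + 4)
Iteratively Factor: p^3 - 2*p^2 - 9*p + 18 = (p + 3)*(p^2 - 5*p + 6) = (p - 3)*(p + 3)*(p - 2)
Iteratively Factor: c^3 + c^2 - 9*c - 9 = (c + 3)*(c^2 - 2*c - 3) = (c + 1)*(c + 3)*(c - 3)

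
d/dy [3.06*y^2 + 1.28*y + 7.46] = 6.12*y + 1.28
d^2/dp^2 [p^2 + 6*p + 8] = 2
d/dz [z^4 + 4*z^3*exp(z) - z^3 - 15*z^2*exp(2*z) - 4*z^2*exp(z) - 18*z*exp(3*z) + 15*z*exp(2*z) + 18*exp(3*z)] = 4*z^3*exp(z) + 4*z^3 - 30*z^2*exp(2*z) + 8*z^2*exp(z) - 3*z^2 - 54*z*exp(3*z) - 8*z*exp(z) + 36*exp(3*z) + 15*exp(2*z)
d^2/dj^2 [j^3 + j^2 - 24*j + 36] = 6*j + 2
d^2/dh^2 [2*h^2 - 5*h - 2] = 4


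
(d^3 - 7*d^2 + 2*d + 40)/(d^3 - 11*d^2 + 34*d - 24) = (d^2 - 3*d - 10)/(d^2 - 7*d + 6)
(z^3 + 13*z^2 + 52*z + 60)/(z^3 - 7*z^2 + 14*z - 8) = (z^3 + 13*z^2 + 52*z + 60)/(z^3 - 7*z^2 + 14*z - 8)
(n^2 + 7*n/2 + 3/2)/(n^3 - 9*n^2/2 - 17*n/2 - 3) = (n + 3)/(n^2 - 5*n - 6)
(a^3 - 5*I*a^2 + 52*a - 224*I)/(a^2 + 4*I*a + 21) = (a^2 - 12*I*a - 32)/(a - 3*I)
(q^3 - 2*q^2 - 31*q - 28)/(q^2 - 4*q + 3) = (q^3 - 2*q^2 - 31*q - 28)/(q^2 - 4*q + 3)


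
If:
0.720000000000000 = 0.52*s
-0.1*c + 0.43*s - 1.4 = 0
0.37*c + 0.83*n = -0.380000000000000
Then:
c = -8.05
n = 3.13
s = 1.38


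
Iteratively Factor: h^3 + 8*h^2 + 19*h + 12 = (h + 3)*(h^2 + 5*h + 4) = (h + 3)*(h + 4)*(h + 1)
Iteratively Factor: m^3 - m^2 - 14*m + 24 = (m - 3)*(m^2 + 2*m - 8) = (m - 3)*(m + 4)*(m - 2)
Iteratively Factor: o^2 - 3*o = (o)*(o - 3)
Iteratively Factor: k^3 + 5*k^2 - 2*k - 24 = (k + 4)*(k^2 + k - 6) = (k - 2)*(k + 4)*(k + 3)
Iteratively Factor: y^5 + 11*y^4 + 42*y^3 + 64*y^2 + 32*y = (y + 2)*(y^4 + 9*y^3 + 24*y^2 + 16*y) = y*(y + 2)*(y^3 + 9*y^2 + 24*y + 16) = y*(y + 1)*(y + 2)*(y^2 + 8*y + 16) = y*(y + 1)*(y + 2)*(y + 4)*(y + 4)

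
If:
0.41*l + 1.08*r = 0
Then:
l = -2.63414634146341*r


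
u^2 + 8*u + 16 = (u + 4)^2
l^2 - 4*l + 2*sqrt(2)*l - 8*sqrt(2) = (l - 4)*(l + 2*sqrt(2))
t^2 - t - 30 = (t - 6)*(t + 5)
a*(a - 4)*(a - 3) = a^3 - 7*a^2 + 12*a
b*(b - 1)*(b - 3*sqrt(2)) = b^3 - 3*sqrt(2)*b^2 - b^2 + 3*sqrt(2)*b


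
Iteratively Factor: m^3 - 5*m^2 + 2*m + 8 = (m - 4)*(m^2 - m - 2) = (m - 4)*(m - 2)*(m + 1)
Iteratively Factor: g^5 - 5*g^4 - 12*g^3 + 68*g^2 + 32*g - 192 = (g + 2)*(g^4 - 7*g^3 + 2*g^2 + 64*g - 96) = (g - 4)*(g + 2)*(g^3 - 3*g^2 - 10*g + 24) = (g - 4)^2*(g + 2)*(g^2 + g - 6) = (g - 4)^2*(g - 2)*(g + 2)*(g + 3)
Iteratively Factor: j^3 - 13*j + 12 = (j - 3)*(j^2 + 3*j - 4) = (j - 3)*(j - 1)*(j + 4)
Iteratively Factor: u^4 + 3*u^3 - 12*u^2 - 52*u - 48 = (u + 3)*(u^3 - 12*u - 16) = (u + 2)*(u + 3)*(u^2 - 2*u - 8) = (u + 2)^2*(u + 3)*(u - 4)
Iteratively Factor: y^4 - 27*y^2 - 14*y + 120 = (y - 2)*(y^3 + 2*y^2 - 23*y - 60) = (y - 2)*(y + 4)*(y^2 - 2*y - 15) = (y - 2)*(y + 3)*(y + 4)*(y - 5)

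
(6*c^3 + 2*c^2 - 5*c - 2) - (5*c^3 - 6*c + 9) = c^3 + 2*c^2 + c - 11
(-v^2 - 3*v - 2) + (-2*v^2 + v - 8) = -3*v^2 - 2*v - 10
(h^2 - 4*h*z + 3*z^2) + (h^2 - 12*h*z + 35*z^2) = 2*h^2 - 16*h*z + 38*z^2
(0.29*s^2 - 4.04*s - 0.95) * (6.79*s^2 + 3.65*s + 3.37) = 1.9691*s^4 - 26.3731*s^3 - 20.2192*s^2 - 17.0823*s - 3.2015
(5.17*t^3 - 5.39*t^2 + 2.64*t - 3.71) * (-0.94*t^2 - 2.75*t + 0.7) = -4.8598*t^5 - 9.1509*t^4 + 15.9599*t^3 - 7.5456*t^2 + 12.0505*t - 2.597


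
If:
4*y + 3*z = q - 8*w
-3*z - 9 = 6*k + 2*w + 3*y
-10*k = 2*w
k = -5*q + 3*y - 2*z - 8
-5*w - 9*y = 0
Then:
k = -129/529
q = -62/69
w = 645/529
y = -1075/1587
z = -4202/1587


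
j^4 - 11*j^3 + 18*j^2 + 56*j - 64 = (j - 8)*(j - 4)*(j - 1)*(j + 2)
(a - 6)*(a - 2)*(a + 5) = a^3 - 3*a^2 - 28*a + 60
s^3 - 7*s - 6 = (s - 3)*(s + 1)*(s + 2)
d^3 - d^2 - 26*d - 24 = (d - 6)*(d + 1)*(d + 4)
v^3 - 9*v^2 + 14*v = v*(v - 7)*(v - 2)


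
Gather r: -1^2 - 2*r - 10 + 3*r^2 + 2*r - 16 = 3*r^2 - 27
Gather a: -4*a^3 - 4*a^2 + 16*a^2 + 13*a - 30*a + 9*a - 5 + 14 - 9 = -4*a^3 + 12*a^2 - 8*a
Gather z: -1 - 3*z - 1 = -3*z - 2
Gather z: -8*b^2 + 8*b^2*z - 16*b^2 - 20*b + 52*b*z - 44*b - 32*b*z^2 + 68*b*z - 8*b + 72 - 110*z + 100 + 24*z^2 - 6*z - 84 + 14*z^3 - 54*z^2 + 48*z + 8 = -24*b^2 - 72*b + 14*z^3 + z^2*(-32*b - 30) + z*(8*b^2 + 120*b - 68) + 96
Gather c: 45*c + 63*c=108*c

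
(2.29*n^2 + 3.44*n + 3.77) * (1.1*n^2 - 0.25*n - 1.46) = 2.519*n^4 + 3.2115*n^3 - 0.0563999999999997*n^2 - 5.9649*n - 5.5042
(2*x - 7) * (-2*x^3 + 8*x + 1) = -4*x^4 + 14*x^3 + 16*x^2 - 54*x - 7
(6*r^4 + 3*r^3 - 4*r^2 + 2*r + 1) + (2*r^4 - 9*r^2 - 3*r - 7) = 8*r^4 + 3*r^3 - 13*r^2 - r - 6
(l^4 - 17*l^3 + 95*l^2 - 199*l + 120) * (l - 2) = l^5 - 19*l^4 + 129*l^3 - 389*l^2 + 518*l - 240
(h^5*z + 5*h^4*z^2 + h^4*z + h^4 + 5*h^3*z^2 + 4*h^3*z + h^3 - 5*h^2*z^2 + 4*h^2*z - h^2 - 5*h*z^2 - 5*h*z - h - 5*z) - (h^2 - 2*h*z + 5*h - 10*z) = h^5*z + 5*h^4*z^2 + h^4*z + h^4 + 5*h^3*z^2 + 4*h^3*z + h^3 - 5*h^2*z^2 + 4*h^2*z - 2*h^2 - 5*h*z^2 - 3*h*z - 6*h + 5*z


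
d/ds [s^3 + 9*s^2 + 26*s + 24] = 3*s^2 + 18*s + 26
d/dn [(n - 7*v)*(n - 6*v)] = 2*n - 13*v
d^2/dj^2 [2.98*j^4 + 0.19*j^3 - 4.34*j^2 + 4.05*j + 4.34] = 35.76*j^2 + 1.14*j - 8.68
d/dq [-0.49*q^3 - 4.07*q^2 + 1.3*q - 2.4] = -1.47*q^2 - 8.14*q + 1.3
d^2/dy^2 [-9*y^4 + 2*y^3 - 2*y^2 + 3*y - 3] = -108*y^2 + 12*y - 4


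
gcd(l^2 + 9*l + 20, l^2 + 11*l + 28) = l + 4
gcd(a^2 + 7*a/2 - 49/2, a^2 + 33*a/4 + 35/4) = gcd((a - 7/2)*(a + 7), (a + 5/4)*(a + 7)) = a + 7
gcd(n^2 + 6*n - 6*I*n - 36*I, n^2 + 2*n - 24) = n + 6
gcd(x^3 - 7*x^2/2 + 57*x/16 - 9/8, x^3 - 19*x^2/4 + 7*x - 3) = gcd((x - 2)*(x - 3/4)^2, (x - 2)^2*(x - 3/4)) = x^2 - 11*x/4 + 3/2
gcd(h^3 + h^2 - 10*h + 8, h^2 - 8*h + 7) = h - 1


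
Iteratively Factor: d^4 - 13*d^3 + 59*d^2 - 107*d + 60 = (d - 1)*(d^3 - 12*d^2 + 47*d - 60) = (d - 4)*(d - 1)*(d^2 - 8*d + 15) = (d - 4)*(d - 3)*(d - 1)*(d - 5)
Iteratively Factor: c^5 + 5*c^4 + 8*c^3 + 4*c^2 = (c)*(c^4 + 5*c^3 + 8*c^2 + 4*c) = c*(c + 1)*(c^3 + 4*c^2 + 4*c) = c^2*(c + 1)*(c^2 + 4*c + 4) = c^2*(c + 1)*(c + 2)*(c + 2)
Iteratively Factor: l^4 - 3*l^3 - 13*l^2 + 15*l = (l - 1)*(l^3 - 2*l^2 - 15*l) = l*(l - 1)*(l^2 - 2*l - 15) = l*(l - 1)*(l + 3)*(l - 5)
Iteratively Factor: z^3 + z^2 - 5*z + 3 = (z - 1)*(z^2 + 2*z - 3) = (z - 1)*(z + 3)*(z - 1)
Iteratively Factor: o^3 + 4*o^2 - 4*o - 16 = (o - 2)*(o^2 + 6*o + 8) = (o - 2)*(o + 4)*(o + 2)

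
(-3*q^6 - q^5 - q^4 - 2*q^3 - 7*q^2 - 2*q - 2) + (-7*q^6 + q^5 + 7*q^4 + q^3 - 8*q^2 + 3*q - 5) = -10*q^6 + 6*q^4 - q^3 - 15*q^2 + q - 7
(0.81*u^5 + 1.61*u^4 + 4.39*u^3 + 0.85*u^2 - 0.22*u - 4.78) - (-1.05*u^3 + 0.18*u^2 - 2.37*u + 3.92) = 0.81*u^5 + 1.61*u^4 + 5.44*u^3 + 0.67*u^2 + 2.15*u - 8.7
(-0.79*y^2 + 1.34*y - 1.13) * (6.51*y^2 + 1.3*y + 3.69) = -5.1429*y^4 + 7.6964*y^3 - 8.5294*y^2 + 3.4756*y - 4.1697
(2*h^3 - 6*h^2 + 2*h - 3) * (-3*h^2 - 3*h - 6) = -6*h^5 + 12*h^4 + 39*h^2 - 3*h + 18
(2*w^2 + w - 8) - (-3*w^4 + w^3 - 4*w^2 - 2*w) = 3*w^4 - w^3 + 6*w^2 + 3*w - 8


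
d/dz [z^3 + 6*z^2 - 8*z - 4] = 3*z^2 + 12*z - 8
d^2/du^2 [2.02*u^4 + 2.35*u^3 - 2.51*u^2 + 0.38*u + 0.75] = 24.24*u^2 + 14.1*u - 5.02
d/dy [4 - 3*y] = -3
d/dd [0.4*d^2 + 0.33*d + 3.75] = 0.8*d + 0.33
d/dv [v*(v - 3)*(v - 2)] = 3*v^2 - 10*v + 6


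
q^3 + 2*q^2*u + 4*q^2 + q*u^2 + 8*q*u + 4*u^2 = (q + 4)*(q + u)^2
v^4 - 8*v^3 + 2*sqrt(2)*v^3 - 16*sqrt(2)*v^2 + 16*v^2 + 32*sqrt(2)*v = v*(v - 4)^2*(v + 2*sqrt(2))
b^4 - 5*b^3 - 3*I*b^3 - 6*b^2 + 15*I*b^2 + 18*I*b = b*(b - 6)*(b + 1)*(b - 3*I)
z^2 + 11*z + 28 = (z + 4)*(z + 7)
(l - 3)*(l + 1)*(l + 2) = l^3 - 7*l - 6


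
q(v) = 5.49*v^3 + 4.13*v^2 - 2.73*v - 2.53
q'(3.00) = 170.28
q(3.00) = 174.68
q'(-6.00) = 540.63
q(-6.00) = -1023.31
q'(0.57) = 7.33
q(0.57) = -1.73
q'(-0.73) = 0.02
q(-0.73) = -0.47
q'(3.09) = 180.05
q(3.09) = 190.44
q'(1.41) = 41.66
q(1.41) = 17.22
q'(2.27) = 100.89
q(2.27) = 76.77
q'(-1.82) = 36.79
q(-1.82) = -16.98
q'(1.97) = 77.46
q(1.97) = 50.09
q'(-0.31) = -3.71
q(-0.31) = -1.45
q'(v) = 16.47*v^2 + 8.26*v - 2.73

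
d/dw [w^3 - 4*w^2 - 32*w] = 3*w^2 - 8*w - 32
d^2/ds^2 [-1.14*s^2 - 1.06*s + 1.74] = -2.28000000000000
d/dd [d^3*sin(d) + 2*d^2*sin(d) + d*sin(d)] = d^3*cos(d) + 3*d^2*sin(d) + 2*d^2*cos(d) + 4*d*sin(d) + d*cos(d) + sin(d)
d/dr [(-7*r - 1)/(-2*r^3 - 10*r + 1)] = (14*r^3 + 70*r - 2*(7*r + 1)*(3*r^2 + 5) - 7)/(2*r^3 + 10*r - 1)^2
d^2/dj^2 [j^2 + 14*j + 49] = 2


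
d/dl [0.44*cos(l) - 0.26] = -0.44*sin(l)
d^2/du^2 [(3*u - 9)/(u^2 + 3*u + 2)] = 6*(-3*u*(u^2 + 3*u + 2) + (u - 3)*(2*u + 3)^2)/(u^2 + 3*u + 2)^3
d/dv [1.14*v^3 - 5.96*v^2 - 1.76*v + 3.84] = 3.42*v^2 - 11.92*v - 1.76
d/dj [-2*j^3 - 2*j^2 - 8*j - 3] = -6*j^2 - 4*j - 8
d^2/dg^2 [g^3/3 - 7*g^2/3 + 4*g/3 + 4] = 2*g - 14/3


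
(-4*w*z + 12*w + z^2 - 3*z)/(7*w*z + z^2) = (-4*w*z + 12*w + z^2 - 3*z)/(z*(7*w + z))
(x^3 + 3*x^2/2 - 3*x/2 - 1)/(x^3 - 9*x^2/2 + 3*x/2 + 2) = (x + 2)/(x - 4)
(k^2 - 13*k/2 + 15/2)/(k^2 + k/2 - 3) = (k - 5)/(k + 2)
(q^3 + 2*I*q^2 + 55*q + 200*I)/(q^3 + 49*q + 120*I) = (q + 5*I)/(q + 3*I)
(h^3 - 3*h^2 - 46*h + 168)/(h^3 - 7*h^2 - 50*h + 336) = (h - 4)/(h - 8)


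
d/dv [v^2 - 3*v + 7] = 2*v - 3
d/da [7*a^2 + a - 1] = 14*a + 1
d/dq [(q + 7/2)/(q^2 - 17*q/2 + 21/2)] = (-4*q^2 - 28*q + 161)/(4*q^4 - 68*q^3 + 373*q^2 - 714*q + 441)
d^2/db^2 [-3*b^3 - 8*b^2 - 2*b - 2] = -18*b - 16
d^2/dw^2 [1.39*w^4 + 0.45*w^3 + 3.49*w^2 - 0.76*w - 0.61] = 16.68*w^2 + 2.7*w + 6.98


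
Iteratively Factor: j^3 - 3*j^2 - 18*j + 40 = (j - 2)*(j^2 - j - 20) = (j - 5)*(j - 2)*(j + 4)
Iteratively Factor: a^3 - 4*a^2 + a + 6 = (a - 2)*(a^2 - 2*a - 3) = (a - 2)*(a + 1)*(a - 3)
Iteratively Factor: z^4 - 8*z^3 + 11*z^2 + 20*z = (z - 4)*(z^3 - 4*z^2 - 5*z) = z*(z - 4)*(z^2 - 4*z - 5) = z*(z - 4)*(z + 1)*(z - 5)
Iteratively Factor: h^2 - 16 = (h + 4)*(h - 4)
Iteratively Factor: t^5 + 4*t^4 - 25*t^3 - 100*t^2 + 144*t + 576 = (t + 4)*(t^4 - 25*t^2 + 144) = (t + 4)^2*(t^3 - 4*t^2 - 9*t + 36) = (t - 4)*(t + 4)^2*(t^2 - 9) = (t - 4)*(t - 3)*(t + 4)^2*(t + 3)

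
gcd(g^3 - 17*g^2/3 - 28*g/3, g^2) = g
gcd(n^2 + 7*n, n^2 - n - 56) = n + 7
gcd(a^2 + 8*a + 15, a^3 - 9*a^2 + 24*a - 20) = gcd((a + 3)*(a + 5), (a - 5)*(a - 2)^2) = 1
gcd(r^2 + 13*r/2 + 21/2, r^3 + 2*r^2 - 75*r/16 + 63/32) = r + 7/2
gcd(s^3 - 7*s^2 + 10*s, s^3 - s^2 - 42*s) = s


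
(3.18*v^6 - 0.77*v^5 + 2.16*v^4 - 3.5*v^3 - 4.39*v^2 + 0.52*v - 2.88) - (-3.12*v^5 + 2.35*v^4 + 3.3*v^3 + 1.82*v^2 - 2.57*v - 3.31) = 3.18*v^6 + 2.35*v^5 - 0.19*v^4 - 6.8*v^3 - 6.21*v^2 + 3.09*v + 0.43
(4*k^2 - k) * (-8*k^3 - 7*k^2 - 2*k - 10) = -32*k^5 - 20*k^4 - k^3 - 38*k^2 + 10*k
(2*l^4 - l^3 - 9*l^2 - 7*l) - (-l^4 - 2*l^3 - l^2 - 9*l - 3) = 3*l^4 + l^3 - 8*l^2 + 2*l + 3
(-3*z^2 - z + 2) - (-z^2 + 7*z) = -2*z^2 - 8*z + 2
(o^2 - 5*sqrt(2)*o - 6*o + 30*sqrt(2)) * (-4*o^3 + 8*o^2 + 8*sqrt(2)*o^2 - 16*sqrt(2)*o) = -4*o^5 + 32*o^4 + 28*sqrt(2)*o^4 - 224*sqrt(2)*o^3 - 128*o^3 + 336*sqrt(2)*o^2 + 640*o^2 - 960*o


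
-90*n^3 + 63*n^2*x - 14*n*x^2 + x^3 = (-6*n + x)*(-5*n + x)*(-3*n + x)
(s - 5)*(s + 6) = s^2 + s - 30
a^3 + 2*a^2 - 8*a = a*(a - 2)*(a + 4)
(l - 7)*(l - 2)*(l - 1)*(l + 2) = l^4 - 8*l^3 + 3*l^2 + 32*l - 28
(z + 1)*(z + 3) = z^2 + 4*z + 3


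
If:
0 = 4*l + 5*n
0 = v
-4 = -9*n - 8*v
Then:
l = -5/9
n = 4/9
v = 0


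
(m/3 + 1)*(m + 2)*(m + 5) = m^3/3 + 10*m^2/3 + 31*m/3 + 10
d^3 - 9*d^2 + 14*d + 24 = (d - 6)*(d - 4)*(d + 1)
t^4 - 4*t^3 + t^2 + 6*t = t*(t - 3)*(t - 2)*(t + 1)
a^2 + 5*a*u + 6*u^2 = (a + 2*u)*(a + 3*u)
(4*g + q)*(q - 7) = 4*g*q - 28*g + q^2 - 7*q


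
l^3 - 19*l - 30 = (l - 5)*(l + 2)*(l + 3)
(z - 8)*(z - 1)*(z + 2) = z^3 - 7*z^2 - 10*z + 16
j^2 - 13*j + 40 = (j - 8)*(j - 5)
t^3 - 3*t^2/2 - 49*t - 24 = (t - 8)*(t + 1/2)*(t + 6)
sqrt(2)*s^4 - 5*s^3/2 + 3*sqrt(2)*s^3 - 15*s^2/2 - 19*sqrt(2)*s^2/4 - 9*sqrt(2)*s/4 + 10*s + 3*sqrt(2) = (s - 1)*(s + 4)*(s - 3*sqrt(2)/2)*(sqrt(2)*s + 1/2)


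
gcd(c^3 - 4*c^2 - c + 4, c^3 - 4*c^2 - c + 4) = c^3 - 4*c^2 - c + 4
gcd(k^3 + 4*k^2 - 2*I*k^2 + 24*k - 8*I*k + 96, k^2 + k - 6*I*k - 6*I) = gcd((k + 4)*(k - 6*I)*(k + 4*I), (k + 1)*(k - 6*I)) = k - 6*I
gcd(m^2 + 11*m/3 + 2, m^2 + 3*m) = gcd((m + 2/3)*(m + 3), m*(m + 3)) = m + 3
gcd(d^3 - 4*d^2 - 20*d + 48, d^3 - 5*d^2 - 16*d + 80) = d + 4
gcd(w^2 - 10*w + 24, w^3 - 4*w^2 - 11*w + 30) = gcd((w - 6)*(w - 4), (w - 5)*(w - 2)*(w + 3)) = 1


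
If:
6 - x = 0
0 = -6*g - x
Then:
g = -1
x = 6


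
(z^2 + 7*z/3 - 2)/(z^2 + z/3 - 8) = (3*z - 2)/(3*z - 8)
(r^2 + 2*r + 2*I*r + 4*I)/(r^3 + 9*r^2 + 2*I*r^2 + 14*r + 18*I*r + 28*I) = 1/(r + 7)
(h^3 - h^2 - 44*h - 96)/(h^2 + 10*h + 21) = (h^2 - 4*h - 32)/(h + 7)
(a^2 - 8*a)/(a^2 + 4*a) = (a - 8)/(a + 4)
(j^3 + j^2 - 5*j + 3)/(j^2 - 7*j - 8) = (-j^3 - j^2 + 5*j - 3)/(-j^2 + 7*j + 8)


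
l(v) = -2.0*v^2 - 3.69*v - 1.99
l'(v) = -4.0*v - 3.69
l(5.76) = -89.60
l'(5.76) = -26.73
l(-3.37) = -12.27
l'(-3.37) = 9.79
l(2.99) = -30.90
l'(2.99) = -15.65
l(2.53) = -24.13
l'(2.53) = -13.81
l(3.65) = -42.10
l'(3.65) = -18.29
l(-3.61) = -14.73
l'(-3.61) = 10.75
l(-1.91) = -2.24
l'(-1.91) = 3.95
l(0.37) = -3.63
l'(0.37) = -5.17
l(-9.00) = -130.78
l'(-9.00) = 32.31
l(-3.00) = -8.92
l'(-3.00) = 8.31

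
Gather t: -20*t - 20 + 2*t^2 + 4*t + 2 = 2*t^2 - 16*t - 18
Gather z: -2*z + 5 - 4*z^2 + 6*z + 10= -4*z^2 + 4*z + 15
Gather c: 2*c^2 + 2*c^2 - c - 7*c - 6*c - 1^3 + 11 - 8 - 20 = 4*c^2 - 14*c - 18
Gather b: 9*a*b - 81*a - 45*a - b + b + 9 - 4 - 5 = 9*a*b - 126*a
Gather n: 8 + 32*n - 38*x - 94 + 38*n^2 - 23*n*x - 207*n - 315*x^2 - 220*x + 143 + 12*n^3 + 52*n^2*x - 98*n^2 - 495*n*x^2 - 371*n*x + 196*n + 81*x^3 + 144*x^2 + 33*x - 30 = 12*n^3 + n^2*(52*x - 60) + n*(-495*x^2 - 394*x + 21) + 81*x^3 - 171*x^2 - 225*x + 27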